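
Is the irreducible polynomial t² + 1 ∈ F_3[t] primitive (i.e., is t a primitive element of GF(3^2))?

No

Write f(t) = t² + 1.
|GF(3^2)^×| = 3^2 − 1 = 8. Prime factorization: 8 = 2^3.
f is primitive ⇔ t has order 8 in GF(3)[t]/(f), i.e. t^(8/q) ≠ 1 for each prime q | 8.
t^(4) mod f = 1
Since t^(4) = 1, the order of t divides 4 < 8; not primitive.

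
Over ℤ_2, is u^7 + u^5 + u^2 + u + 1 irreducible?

Yes

Write g(u) = u^7 + u^5 + u^2 + u + 1.
Check for roots in ℤ_2: g(0) = 1; g(1) = 1.
No roots, so no linear factors.
Monic irreducibles of degree 2 over GF(2): u^2 + u + 1.
None of them divide g (all give nonzero remainder).
Monic irreducibles of degree 3 over GF(2): u^3 + u + 1, u^3 + u^2 + 1.
None of them divide g (all give nonzero remainder).
No irreducible factor of degree ≤ 3 exists, so g is irreducible over GF(2).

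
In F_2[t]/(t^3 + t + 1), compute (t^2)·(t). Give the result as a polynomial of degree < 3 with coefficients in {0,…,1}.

Multiply in F_2[t]: (t^2)·(t) = t^3.
Reduce using t^3 ≡ t + 1 (mod t^3 + t + 1).
Reduced: t + 1.

t + 1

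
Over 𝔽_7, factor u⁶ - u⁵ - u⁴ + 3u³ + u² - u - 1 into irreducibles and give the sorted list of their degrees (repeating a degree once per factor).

Write h(u) = u⁶ - u⁵ - u⁴ + 3u³ + u² - u - 1.
Complete factorization: h(u) = (u⁶ - u⁵ - u⁴ + 3u³ + u² - u - 1).
Factor degrees with multiplicity: 6 = 6.

6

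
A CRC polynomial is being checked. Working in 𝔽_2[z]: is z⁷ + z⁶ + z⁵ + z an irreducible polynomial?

Write f(z) = z⁷ + z⁶ + z⁵ + z.
Check for roots in 𝔽_2: f(0) = 0 → root; f(1) = 0 → root.
f(0) = 0, so (z) divides f(z); f is reducible.

No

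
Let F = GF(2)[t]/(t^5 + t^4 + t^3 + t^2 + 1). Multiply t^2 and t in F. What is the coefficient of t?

Multiply in GF(2)[t]: (t^2)·(t) = t^3.
Reduced: t^3.

0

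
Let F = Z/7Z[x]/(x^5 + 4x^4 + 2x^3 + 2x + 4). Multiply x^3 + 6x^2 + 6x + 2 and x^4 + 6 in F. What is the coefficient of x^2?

Multiply in Z/7Z[x]: (x^3 + 6x^2 + 6x + 2)·(x^4 + 6) = x^7 + 6x^6 + 6x^5 + 2x^4 + 6x^3 + x^2 + x + 5.
Reduce using x^5 ≡ 3x^4 + 5x^3 + 5x + 3 (mod x^5 + 4x^4 + 2x^3 + 2x + 4).
Reduced: 5x^3 + x.

0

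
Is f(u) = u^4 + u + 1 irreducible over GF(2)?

Yes

Check for roots in GF(2): f(0) = 1; f(1) = 1.
No roots, so no linear factors.
Monic irreducibles of degree 2 over GF(2): u^2 + u + 1.
None of them divide f (all give nonzero remainder).
No irreducible factor of degree ≤ 2 exists, so f is irreducible over GF(2).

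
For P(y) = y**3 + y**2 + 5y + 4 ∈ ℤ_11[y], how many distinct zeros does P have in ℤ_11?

3

Evaluate at each of the 11 elements of ℤ_11:
P(0) = 4; P(1) = 0 → root; P(2) = 4; P(3) = 0 → root; P(4) = 5; P(5) = 3; P(6) = 0 → root; P(7) = 2; P(8) = 4; P(9) = 1; P(10) = 10.
Roots: {1, 3, 6}.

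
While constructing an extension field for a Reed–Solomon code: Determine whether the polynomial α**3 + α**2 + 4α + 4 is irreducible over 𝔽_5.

No

Write P(α) = α**3 + α**2 + 4α + 4.
Check for roots in 𝔽_5: P(0) = 4; P(1) = 0 → root; P(2) = 4; P(3) = 2; P(4) = 0 → root.
P(1) = 0, so (α − 1) divides P(α); P is reducible.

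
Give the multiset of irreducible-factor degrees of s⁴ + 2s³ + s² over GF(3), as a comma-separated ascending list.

Write f(s) = s⁴ + 2s³ + s².
Roots in GF(3): f(0) = 0 → root; f(1) = 1; f(2) = 0 → root.
Linear factors from roots: (s), (s + 1).
Complete factorization: f(s) = (s)^2·(s + 1)^2.
Factor degrees with multiplicity: 1 + 1 + 1 + 1 = 4.

1, 1, 1, 1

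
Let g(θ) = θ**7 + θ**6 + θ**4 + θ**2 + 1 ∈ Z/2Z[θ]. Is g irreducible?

Yes

Check for roots in Z/2Z: g(0) = 1; g(1) = 1.
No roots, so no linear factors.
Monic irreducibles of degree 2 over GF(2): θ**2 + θ + 1.
None of them divide g (all give nonzero remainder).
Monic irreducibles of degree 3 over GF(2): θ**3 + θ + 1, θ**3 + θ**2 + 1.
None of them divide g (all give nonzero remainder).
No irreducible factor of degree ≤ 3 exists, so g is irreducible over GF(2).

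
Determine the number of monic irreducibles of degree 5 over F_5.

624

x^(5^5) − x is the product of all monic irreducibles of degree dividing 5; Möbius inversion gives N = (1/5) Σ μ(5/d)·5^d.
Divisors of 5: 1, 5; μ(5/d) for each: -1, 1.
Σ = − 5^1 + 5^5 = 3120.
N = 3120/5 = 624.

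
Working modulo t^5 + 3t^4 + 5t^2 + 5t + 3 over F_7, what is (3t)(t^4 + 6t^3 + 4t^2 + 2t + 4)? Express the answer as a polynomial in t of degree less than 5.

Multiply in F_7[t]: (3t)·(t^4 + 6t^3 + 4t^2 + 2t + 4) = 3t^5 + 4t^4 + 5t^3 + 6t^2 + 5t.
Reduce using t^5 ≡ 4t^4 + 2t^2 + 2t + 4 (mod t^5 + 3t^4 + 5t^2 + 5t + 3).
Reduced: 2t^4 + 5t^3 + 5t^2 + 4t + 5.

2t^4 + 5t^3 + 5t^2 + 4t + 5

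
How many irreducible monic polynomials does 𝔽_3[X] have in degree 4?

18

x^(3^4) − x is the product of all monic irreducibles of degree dividing 4; Möbius inversion gives N = (1/4) Σ μ(4/d)·3^d.
Divisors of 4: 1, 2, 4; μ(4/d) for each: 0, -1, 1.
Σ = − 3^2 + 3^4 = 72.
N = 72/4 = 18.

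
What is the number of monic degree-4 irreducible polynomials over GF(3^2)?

1620

By the necklace-counting formula, N_9(4) = (1/4) Σ_{d|4} μ(4/d)·9^d.
Divisors of 4: 1, 2, 4; μ(4/d) for each: 0, -1, 1.
Σ = − 9^2 + 9^4 = 6480.
N = 6480/4 = 1620.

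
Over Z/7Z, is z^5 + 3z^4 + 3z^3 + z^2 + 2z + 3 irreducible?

Yes

Write P(z) = z^5 + 3z^4 + 3z^3 + z^2 + 2z + 3.
Check for roots in Z/7Z: P(0) = 3; P(1) = 6; P(2) = 3; P(3) = 4; P(4) = 2; P(5) = 2; P(6) = 1.
No roots, so no linear factors.
Degree-2 irreducible divisors: test the 21 monic irreducibles of degree 2 over GF(7).
None of them divide P (all give nonzero remainder).
No irreducible factor of degree ≤ 2 exists, so P is irreducible over GF(7).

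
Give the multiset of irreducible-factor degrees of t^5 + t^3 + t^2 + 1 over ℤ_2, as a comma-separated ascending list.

Write f(t) = t^5 + t^3 + t^2 + 1.
Roots in ℤ_2: f(0) = 1; f(1) = 0 → root.
Linear factors from roots: (t + 1).
Complete factorization: f(t) = (t + 1)^3·(t^2 + t + 1).
Factor degrees with multiplicity: 1 + 1 + 1 + 2 = 5.

1, 1, 1, 2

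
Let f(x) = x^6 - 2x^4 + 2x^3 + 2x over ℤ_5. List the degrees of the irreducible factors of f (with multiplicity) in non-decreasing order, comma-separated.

Roots in ℤ_5: f(0) = 0 → root; f(1) = 3; f(2) = 2; f(3) = 2; f(4) = 0 → root.
Linear factors from roots: (x), (x + 1).
Complete factorization: f(x) = (x)·(x + 1)^2·(x^3 - 2x^2 + x + 2).
Factor degrees with multiplicity: 1 + 1 + 1 + 3 = 6.

1, 1, 1, 3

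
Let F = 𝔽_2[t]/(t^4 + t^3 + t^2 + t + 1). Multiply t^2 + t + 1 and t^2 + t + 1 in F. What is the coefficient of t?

1

Multiply in 𝔽_2[t]: (t^2 + t + 1)·(t^2 + t + 1) = t^4 + t^2 + 1.
Reduce using t^4 ≡ t^3 + t^2 + t + 1 (mod t^4 + t^3 + t^2 + t + 1).
Reduced: t^3 + t.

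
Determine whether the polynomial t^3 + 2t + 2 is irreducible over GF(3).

Write m(t) = t^3 + 2t + 2.
Check for roots in GF(3): m(0) = 2; m(1) = 2; m(2) = 2.
No roots. A degree-3 polynomial over a field with no linear factor is irreducible.

Yes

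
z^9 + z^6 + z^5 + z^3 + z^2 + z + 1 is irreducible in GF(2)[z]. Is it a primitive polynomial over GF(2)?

Yes

Write f(z) = z^9 + z^6 + z^5 + z^3 + z^2 + z + 1.
|GF(2^9)^×| = 2^9 − 1 = 511. Prime factorization: 511 = 7·73.
f is primitive ⇔ z has order 511 in GF(2)[z]/(f), i.e. z^(511/q) ≠ 1 for each prime q | 511.
z^(73) mod f = z^5 + z^4 + z^3 + z + 1.
z^(7) mod f = z^7.
None equal 1, so z has full order 511; f is primitive.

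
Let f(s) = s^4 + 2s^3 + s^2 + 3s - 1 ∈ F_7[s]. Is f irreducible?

Check for roots in F_7: f(0) = 6; f(1) = 6; f(2) = 6; f(3) = 5; f(4) = 5; f(5) = 4; f(6) = 3.
No roots, so no linear factors.
Degree-2 irreducible divisors: test the 21 monic irreducibles of degree 2 over GF(7).
None of them divide f (all give nonzero remainder).
No irreducible factor of degree ≤ 2 exists, so f is irreducible over GF(7).

Yes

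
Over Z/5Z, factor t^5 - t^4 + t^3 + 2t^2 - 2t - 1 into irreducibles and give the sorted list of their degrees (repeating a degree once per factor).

Write f(t) = t^5 - t^4 + t^3 + 2t^2 - 2t - 1.
Roots in Z/5Z: f(0) = 4; f(1) = 0 → root; f(2) = 2; f(3) = 0 → root; f(4) = 0 → root.
Linear factors from roots: (t - 1), (t + 2), (t + 1).
Complete factorization: f(t) = (t + 1)·(t + 2)·(t - 1)·(t^2 + 2t - 2).
Factor degrees with multiplicity: 1 + 1 + 1 + 2 = 5.

1, 1, 1, 2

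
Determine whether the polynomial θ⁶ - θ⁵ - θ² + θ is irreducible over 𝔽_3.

Write P(θ) = θ⁶ - θ⁵ - θ² + θ.
Check for roots in 𝔽_3: P(0) = 0 → root; P(1) = 0 → root; P(2) = 0 → root.
P(0) = 0, so (θ) divides P(θ); P is reducible.

No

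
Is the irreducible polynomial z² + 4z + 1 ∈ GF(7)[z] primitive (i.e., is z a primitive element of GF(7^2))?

No

Write f(z) = z² + 4z + 1.
|GF(7^2)^×| = 7^2 − 1 = 48. Prime factorization: 48 = 2^4·3.
f is primitive ⇔ z has order 48 in GF(7)[z]/(f), i.e. z^(48/q) ≠ 1 for each prime q | 48.
z^(24) mod f = 1
z^(16) mod f = 1
Since z^(24) = 1, the order of z divides 24 < 48; not primitive.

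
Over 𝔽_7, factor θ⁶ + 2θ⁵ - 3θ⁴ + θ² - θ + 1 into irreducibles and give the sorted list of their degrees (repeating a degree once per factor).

Write h(θ) = θ⁶ + 2θ⁵ - 3θ⁴ + θ² - θ + 1.
Complete factorization: h(θ) = (θ² + 2)·(θ² - 3θ - 2)·(θ² - 2θ - 2).
Factor degrees with multiplicity: 2 + 2 + 2 = 6.

2, 2, 2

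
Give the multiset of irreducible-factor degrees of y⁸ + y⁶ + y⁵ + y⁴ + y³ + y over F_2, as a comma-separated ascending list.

Write g(y) = y⁸ + y⁶ + y⁵ + y⁴ + y³ + y.
Roots in F_2: g(0) = 0 → root; g(1) = 0 → root.
Linear factors from roots: (y), (y + 1).
Complete factorization: g(y) = (y)·(y + 1)·(y² + y + 1)^3.
Factor degrees with multiplicity: 1 + 1 + 2 + 2 + 2 = 8.

1, 1, 2, 2, 2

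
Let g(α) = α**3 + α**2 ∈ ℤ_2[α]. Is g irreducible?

No

Check for roots in ℤ_2: g(0) = 0 → root; g(1) = 0 → root.
g(0) = 0, so (α) divides g(α); g is reducible.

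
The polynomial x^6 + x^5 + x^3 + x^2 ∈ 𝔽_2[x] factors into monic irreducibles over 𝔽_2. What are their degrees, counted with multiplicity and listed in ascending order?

Write f(x) = x^6 + x^5 + x^3 + x^2.
Roots in 𝔽_2: f(0) = 0 → root; f(1) = 0 → root.
Linear factors from roots: (x), (x + 1).
Complete factorization: f(x) = (x)^2·(x + 1)^2·(x^2 + x + 1).
Factor degrees with multiplicity: 1 + 1 + 1 + 1 + 2 = 6.

1, 1, 1, 1, 2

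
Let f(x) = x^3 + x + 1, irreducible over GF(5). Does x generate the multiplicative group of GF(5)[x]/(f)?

|GF(5^3)^×| = 5^3 − 1 = 124. Prime factorization: 124 = 2^2·31.
f is primitive ⇔ x has order 124 in GF(5)[x]/(f), i.e. x^(124/q) ≠ 1 for each prime q | 124.
x^(62) mod f = 1
x^(4) mod f = 4x^2 + 4x.
Since x^(62) = 1, the order of x divides 62 < 124; not primitive.

No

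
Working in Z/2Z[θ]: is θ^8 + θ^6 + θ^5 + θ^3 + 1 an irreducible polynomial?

Yes

Write f(θ) = θ^8 + θ^6 + θ^5 + θ^3 + 1.
Check for roots in Z/2Z: f(0) = 1; f(1) = 1.
No roots, so no linear factors.
Monic irreducibles of degree 2 over GF(2): θ^2 + θ + 1.
None of them divide f (all give nonzero remainder).
Monic irreducibles of degree 3 over GF(2): θ^3 + θ + 1, θ^3 + θ^2 + 1.
None of them divide f (all give nonzero remainder).
Monic irreducibles of degree 4 over GF(2): θ^4 + θ + 1, θ^4 + θ^3 + 1, θ^4 + θ^3 + θ^2 + θ + 1.
None of them divide f (all give nonzero remainder).
No irreducible factor of degree ≤ 4 exists, so f is irreducible over GF(2).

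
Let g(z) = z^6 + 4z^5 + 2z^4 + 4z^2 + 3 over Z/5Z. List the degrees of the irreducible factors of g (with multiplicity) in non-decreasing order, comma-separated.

Roots in Z/5Z: g(0) = 3; g(1) = 4; g(2) = 3; g(3) = 2; g(4) = 1.
Complete factorization: g(z) = (z^6 + 4z^5 + 2z^4 + 4z^2 + 3).
Factor degrees with multiplicity: 6 = 6.

6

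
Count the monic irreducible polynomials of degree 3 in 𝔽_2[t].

2

x^(2^3) − x is the product of all monic irreducibles of degree dividing 3; Möbius inversion gives N = (1/3) Σ μ(3/d)·2^d.
Divisors of 3: 1, 3; μ(3/d) for each: -1, 1.
Σ = − 2^1 + 2^3 = 6.
N = 6/3 = 2.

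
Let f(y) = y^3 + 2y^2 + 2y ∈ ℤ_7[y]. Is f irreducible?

Check for roots in ℤ_7: f(0) = 0 → root; f(1) = 5; f(2) = 6; f(3) = 2; f(4) = 6; f(5) = 3; f(6) = 6.
f(0) = 0, so (y) divides f(y); f is reducible.

No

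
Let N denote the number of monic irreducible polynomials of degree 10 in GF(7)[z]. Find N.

x^(7^10) − x is the product of all monic irreducibles of degree dividing 10; Möbius inversion gives N = (1/10) Σ μ(10/d)·7^d.
Divisors of 10: 1, 2, 5, 10; μ(10/d) for each: 1, -1, -1, 1.
Σ = 7^1 − 7^2 − 7^5 + 7^10 = 282458400.
N = 282458400/10 = 28245840.

28245840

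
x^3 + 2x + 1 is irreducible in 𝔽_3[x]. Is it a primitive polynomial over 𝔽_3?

Yes

Write f(x) = x^3 + 2x + 1.
|GF(3^3)^×| = 3^3 − 1 = 26. Prime factorization: 26 = 2·13.
f is primitive ⇔ x has order 26 in GF(3)[x]/(f), i.e. x^(26/q) ≠ 1 for each prime q | 26.
x^(13) mod f = 2.
x^(2) mod f = x^2.
None equal 1, so x has full order 26; f is primitive.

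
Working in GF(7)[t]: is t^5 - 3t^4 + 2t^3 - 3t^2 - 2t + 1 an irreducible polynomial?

Write P(t) = t^5 - 3t^4 + 2t^3 - 3t^2 - 2t + 1.
Check for roots in GF(7): P(0) = 1; P(1) = 3; P(2) = 6; P(3) = 1; P(4) = 0 → root; P(5) = 2; P(6) = 1.
P(4) = 0, so (t − 4) divides P(t); P is reducible.

No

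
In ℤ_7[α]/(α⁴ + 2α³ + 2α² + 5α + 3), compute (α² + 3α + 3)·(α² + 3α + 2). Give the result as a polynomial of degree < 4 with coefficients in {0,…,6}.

Multiply in ℤ_7[α]: (α² + 3α + 3)·(α² + 3α + 2) = α⁴ + 6α³ + α + 6.
Reduce using α⁴ ≡ 5α³ + 5α² + 2α + 4 (mod α⁴ + 2α³ + 2α² + 5α + 3).
Reduced: 4α³ + 5α² + 3α + 3.

4α^3 + 5α^2 + 3α + 3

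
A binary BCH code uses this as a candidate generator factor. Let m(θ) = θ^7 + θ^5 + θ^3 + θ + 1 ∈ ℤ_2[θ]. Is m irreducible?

Yes

Check for roots in ℤ_2: m(0) = 1; m(1) = 1.
No roots, so no linear factors.
Monic irreducibles of degree 2 over GF(2): θ^2 + θ + 1.
None of them divide m (all give nonzero remainder).
Monic irreducibles of degree 3 over GF(2): θ^3 + θ + 1, θ^3 + θ^2 + 1.
None of them divide m (all give nonzero remainder).
No irreducible factor of degree ≤ 3 exists, so m is irreducible over GF(2).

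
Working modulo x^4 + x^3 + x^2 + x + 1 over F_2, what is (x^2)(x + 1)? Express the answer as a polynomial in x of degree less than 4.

Multiply in F_2[x]: (x^2)·(x + 1) = x^3 + x^2.
Reduced: x^3 + x^2.

x^3 + x^2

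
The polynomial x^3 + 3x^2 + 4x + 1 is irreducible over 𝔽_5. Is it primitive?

No

Write f(x) = x^3 + 3x^2 + 4x + 1.
|GF(5^3)^×| = 5^3 − 1 = 124. Prime factorization: 124 = 2^2·31.
f is primitive ⇔ x has order 124 in GF(5)[x]/(f), i.e. x^(124/q) ≠ 1 for each prime q | 124.
x^(62) mod f = 1
x^(4) mod f = x + 3.
Since x^(62) = 1, the order of x divides 62 < 124; not primitive.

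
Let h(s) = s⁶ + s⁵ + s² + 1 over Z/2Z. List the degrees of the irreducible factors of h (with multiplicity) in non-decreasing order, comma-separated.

Roots in Z/2Z: h(0) = 1; h(1) = 0 → root.
Linear factors from roots: (s + 1).
Complete factorization: h(s) = (s + 1)·(s² + s + 1)·(s³ + s² + 1).
Factor degrees with multiplicity: 1 + 2 + 3 = 6.

1, 2, 3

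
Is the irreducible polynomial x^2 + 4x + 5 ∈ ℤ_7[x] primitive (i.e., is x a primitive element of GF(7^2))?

Yes

Write f(x) = x^2 + 4x + 5.
|GF(7^2)^×| = 7^2 − 1 = 48. Prime factorization: 48 = 2^4·3.
f is primitive ⇔ x has order 48 in GF(7)[x]/(f), i.e. x^(48/q) ≠ 1 for each prime q | 48.
x^(24) mod f = 6.
x^(16) mod f = 4.
None equal 1, so x has full order 48; f is primitive.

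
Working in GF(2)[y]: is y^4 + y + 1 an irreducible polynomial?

Yes

Write P(y) = y^4 + y + 1.
Check for roots in GF(2): P(0) = 1; P(1) = 1.
No roots, so no linear factors.
Monic irreducibles of degree 2 over GF(2): y^2 + y + 1.
None of them divide P (all give nonzero remainder).
No irreducible factor of degree ≤ 2 exists, so P is irreducible over GF(2).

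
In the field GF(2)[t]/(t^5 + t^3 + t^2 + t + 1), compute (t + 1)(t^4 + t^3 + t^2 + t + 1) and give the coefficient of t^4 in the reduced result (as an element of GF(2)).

0

Multiply in GF(2)[t]: (t + 1)·(t^4 + t^3 + t^2 + t + 1) = t^5 + 1.
Reduce using t^5 ≡ t^3 + t^2 + t + 1 (mod t^5 + t^3 + t^2 + t + 1).
Reduced: t^3 + t^2 + t.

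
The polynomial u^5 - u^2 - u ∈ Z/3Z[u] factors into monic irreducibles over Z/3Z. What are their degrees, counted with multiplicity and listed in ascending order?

Write f(u) = u^5 - u^2 - u.
Roots in Z/3Z: f(0) = 0 → root; f(1) = 2; f(2) = 2.
Linear factors from roots: (u).
Complete factorization: f(u) = (u)·(u^4 - u - 1).
Factor degrees with multiplicity: 1 + 4 = 5.

1, 4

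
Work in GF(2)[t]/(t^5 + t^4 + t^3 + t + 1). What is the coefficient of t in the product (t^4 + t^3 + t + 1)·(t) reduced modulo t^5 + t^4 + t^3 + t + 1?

0

Multiply in GF(2)[t]: (t^4 + t^3 + t + 1)·(t) = t^5 + t^4 + t^2 + t.
Reduce using t^5 ≡ t^4 + t^3 + t + 1 (mod t^5 + t^4 + t^3 + t + 1).
Reduced: t^3 + t^2 + 1.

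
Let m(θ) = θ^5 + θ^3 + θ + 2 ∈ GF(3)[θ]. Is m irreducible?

Check for roots in GF(3): m(0) = 2; m(1) = 2; m(2) = 2.
No roots, so no linear factors.
Monic irreducibles of degree 2 over GF(3): θ^2 + 1, θ^2 + θ + 2, θ^2 + 2θ + 2.
None of them divide m (all give nonzero remainder).
No irreducible factor of degree ≤ 2 exists, so m is irreducible over GF(3).

Yes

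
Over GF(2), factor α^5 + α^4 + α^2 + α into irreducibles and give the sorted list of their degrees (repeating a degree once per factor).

1, 1, 1, 2

Write g(α) = α^5 + α^4 + α^2 + α.
Roots in GF(2): g(0) = 0 → root; g(1) = 0 → root.
Linear factors from roots: (α), (α + 1).
Complete factorization: g(α) = (α)·(α + 1)^2·(α^2 + α + 1).
Factor degrees with multiplicity: 1 + 1 + 1 + 2 = 5.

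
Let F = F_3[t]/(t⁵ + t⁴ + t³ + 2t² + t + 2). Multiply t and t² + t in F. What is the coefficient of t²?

Multiply in F_3[t]: (t)·(t² + t) = t³ + t².
Reduced: t³ + t².

1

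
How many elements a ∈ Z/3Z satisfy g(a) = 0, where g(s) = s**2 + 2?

Evaluate at each of the 3 elements of Z/3Z:
g(0) = 2; g(1) = 0 → root; g(2) = 0 → root.
Roots: {1, 2}.

2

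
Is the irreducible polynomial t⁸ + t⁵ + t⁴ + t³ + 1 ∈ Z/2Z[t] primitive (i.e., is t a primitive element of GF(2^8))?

Write f(t) = t⁸ + t⁵ + t⁴ + t³ + 1.
|GF(2^8)^×| = 2^8 − 1 = 255. Prime factorization: 255 = 3·5·17.
f is primitive ⇔ t has order 255 in GF(2)[t]/(f), i.e. t^(255/q) ≠ 1 for each prime q | 255.
t^(85) mod f = 1
t^(51) mod f = 1
t^(15) mod f = t⁶ + t³ + t² + t.
Since t^(85) = 1, the order of t divides 85 < 255; not primitive.

No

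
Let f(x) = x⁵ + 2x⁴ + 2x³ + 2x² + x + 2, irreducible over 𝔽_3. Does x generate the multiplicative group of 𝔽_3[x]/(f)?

|GF(3^5)^×| = 3^5 − 1 = 242. Prime factorization: 242 = 2·11^2.
f is primitive ⇔ x has order 242 in GF(3)[x]/(f), i.e. x^(242/q) ≠ 1 for each prime q | 242.
x^(121) mod f = 1
x^(22) mod f = x⁴ + x² + 2x.
Since x^(121) = 1, the order of x divides 121 < 242; not primitive.

No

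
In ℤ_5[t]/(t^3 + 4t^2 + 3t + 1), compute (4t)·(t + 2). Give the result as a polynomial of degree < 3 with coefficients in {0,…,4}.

4t^2 + 3t

Multiply in ℤ_5[t]: (4t)·(t + 2) = 4t^2 + 3t.
Reduced: 4t^2 + 3t.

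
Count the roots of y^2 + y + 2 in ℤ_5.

Write f(y) = y^2 + y + 2.
Evaluate at each of the 5 elements of ℤ_5:
f(0) = 2; f(1) = 4; f(2) = 3; f(3) = 4; f(4) = 2.
No element is a root.

0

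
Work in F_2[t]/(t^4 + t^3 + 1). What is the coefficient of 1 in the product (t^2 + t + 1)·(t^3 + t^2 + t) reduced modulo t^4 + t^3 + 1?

1

Multiply in F_2[t]: (t^2 + t + 1)·(t^3 + t^2 + t) = t^5 + t^3 + t.
Reduce using t^4 ≡ t^3 + 1 (mod t^4 + t^3 + 1).
Reduced: 1.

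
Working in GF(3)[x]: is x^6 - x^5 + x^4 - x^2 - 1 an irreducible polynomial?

Write g(x) = x^6 - x^5 + x^4 - x^2 - 1.
Check for roots in GF(3): g(0) = 2; g(1) = 2; g(2) = 1.
No roots, so no linear factors.
Monic irreducibles of degree 2 over GF(3): x^2 + 1, x^2 + x - 1, x^2 - x - 1.
None of them divide g (all give nonzero remainder).
Degree-3 irreducible divisors: test the 8 monic irreducibles of degree 3 over GF(3).
None of them divide g (all give nonzero remainder).
No irreducible factor of degree ≤ 3 exists, so g is irreducible over GF(3).

Yes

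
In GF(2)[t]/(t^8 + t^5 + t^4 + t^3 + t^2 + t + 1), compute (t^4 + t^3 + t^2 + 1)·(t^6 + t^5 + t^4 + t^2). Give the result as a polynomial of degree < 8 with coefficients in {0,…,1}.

t^7 + t^2 + t + 1

Multiply in GF(2)[t]: (t^4 + t^3 + t^2 + 1)·(t^6 + t^5 + t^4 + t^2) = t^10 + t^8 + t^6 + t^2.
Reduce using t^8 ≡ t^5 + t^4 + t^3 + t^2 + t + 1 (mod t^8 + t^5 + t^4 + t^3 + t^2 + t + 1).
Reduced: t^7 + t^2 + t + 1.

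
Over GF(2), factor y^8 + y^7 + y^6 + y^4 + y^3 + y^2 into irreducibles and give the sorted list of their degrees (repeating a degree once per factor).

1, 1, 1, 1, 1, 1, 2

Write h(y) = y^8 + y^7 + y^6 + y^4 + y^3 + y^2.
Roots in GF(2): h(0) = 0 → root; h(1) = 0 → root.
Linear factors from roots: (y), (y + 1).
Complete factorization: h(y) = (y)^2·(y + 1)^4·(y^2 + y + 1).
Factor degrees with multiplicity: 1 + 1 + 1 + 1 + 1 + 1 + 2 = 8.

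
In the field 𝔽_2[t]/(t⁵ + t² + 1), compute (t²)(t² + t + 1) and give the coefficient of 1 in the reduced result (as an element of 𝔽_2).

Multiply in 𝔽_2[t]: (t²)·(t² + t + 1) = t⁴ + t³ + t².
Reduced: t⁴ + t³ + t².

0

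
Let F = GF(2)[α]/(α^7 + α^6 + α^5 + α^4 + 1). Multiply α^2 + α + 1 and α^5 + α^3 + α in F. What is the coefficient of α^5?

Multiply in GF(2)[α]: (α^2 + α + 1)·(α^5 + α^3 + α) = α^7 + α^6 + α^4 + α^2 + α.
Reduce using α^7 ≡ α^6 + α^5 + α^4 + 1 (mod α^7 + α^6 + α^5 + α^4 + 1).
Reduced: α^5 + α^2 + α + 1.

1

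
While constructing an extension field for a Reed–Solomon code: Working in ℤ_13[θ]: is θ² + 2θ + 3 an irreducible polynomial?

Write P(θ) = θ² + 2θ + 3.
Check each element of ℤ_13 for a root: P(0)=3, P(1)=6, P(2)=11, P(3)=5, P(4)=1, P(5)=12, P(6)=12, P(7)=1, P(8)=5, P(9)=11, P(10)=6, P(11)=3, P(12)=2.
No roots. A degree-2 polynomial over a field with no linear factor is irreducible.

Yes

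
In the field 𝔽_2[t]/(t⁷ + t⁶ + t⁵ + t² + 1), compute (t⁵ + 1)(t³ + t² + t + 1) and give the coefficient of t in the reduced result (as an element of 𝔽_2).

Multiply in 𝔽_2[t]: (t⁵ + 1)·(t³ + t² + t + 1) = t⁸ + t⁷ + t⁶ + t⁵ + t³ + t² + t + 1.
Reduce using t⁷ ≡ t⁶ + t⁵ + t² + 1 (mod t⁷ + t⁶ + t⁵ + t² + 1).
Reduced: t⁵ + t² + 1.

0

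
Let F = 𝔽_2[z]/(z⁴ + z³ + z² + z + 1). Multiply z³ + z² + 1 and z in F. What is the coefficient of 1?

Multiply in 𝔽_2[z]: (z³ + z² + 1)·(z) = z⁴ + z³ + z.
Reduce using z⁴ ≡ z³ + z² + z + 1 (mod z⁴ + z³ + z² + z + 1).
Reduced: z² + 1.

1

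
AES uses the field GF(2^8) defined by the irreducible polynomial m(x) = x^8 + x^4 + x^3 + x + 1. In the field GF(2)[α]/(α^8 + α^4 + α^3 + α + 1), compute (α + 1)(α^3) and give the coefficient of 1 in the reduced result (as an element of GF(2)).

0

Multiply in GF(2)[α]: (α + 1)·(α^3) = α^4 + α^3.
Reduced: α^4 + α^3.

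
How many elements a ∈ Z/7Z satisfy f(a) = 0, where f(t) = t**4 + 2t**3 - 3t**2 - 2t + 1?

2

Evaluate at each of the 7 elements of Z/7Z:
f(0) = 1; f(1) = 6; f(2) = 3; f(3) = 5; f(4) = 0 → root; f(5) = 0 → root; f(6) = 6.
Roots: {4, 5}.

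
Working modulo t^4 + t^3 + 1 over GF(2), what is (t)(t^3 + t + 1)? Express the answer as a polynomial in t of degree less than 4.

Multiply in GF(2)[t]: (t)·(t^3 + t + 1) = t^4 + t^2 + t.
Reduce using t^4 ≡ t^3 + 1 (mod t^4 + t^3 + 1).
Reduced: t^3 + t^2 + t + 1.

t^3 + t^2 + t + 1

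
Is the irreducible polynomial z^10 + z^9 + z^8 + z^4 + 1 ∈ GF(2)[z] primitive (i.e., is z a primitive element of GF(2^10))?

Write f(z) = z^10 + z^9 + z^8 + z^4 + 1.
|GF(2^10)^×| = 2^10 − 1 = 1023. Prime factorization: 1023 = 3·11·31.
f is primitive ⇔ z has order 1023 in GF(2)[z]/(f), i.e. z^(1023/q) ≠ 1 for each prime q | 1023.
z^(341) mod f = 1
z^(93) mod f = z^4 + z^2 + z.
z^(33) mod f = z^7 + z^6 + z^4 + z.
Since z^(341) = 1, the order of z divides 341 < 1023; not primitive.

No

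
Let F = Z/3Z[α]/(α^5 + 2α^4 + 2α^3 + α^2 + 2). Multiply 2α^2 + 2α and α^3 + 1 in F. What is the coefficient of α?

Multiply in Z/3Z[α]: (2α^2 + 2α)·(α^3 + 1) = 2α^5 + 2α^4 + 2α^2 + 2α.
Reduce using α^5 ≡ α^4 + α^3 + 2α^2 + 1 (mod α^5 + 2α^4 + 2α^3 + α^2 + 2).
Reduced: α^4 + 2α^3 + 2α + 2.

2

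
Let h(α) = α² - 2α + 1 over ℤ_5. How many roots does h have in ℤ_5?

Evaluate at each of the 5 elements of ℤ_5:
h(0) = 1; h(1) = 0 → root; h(2) = 1; h(3) = 4; h(4) = 4.
Roots: {1}.

1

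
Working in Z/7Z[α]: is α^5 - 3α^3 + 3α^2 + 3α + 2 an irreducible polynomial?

No

Write m(α) = α^5 - 3α^3 + 3α^2 + 3α + 2.
Check for roots in Z/7Z: m(0) = 2; m(1) = 6; m(2) = 0 → root; m(3) = 4; m(4) = 5; m(5) = 0 → root; m(6) = 4.
m(2) = 0, so (α − 2) divides m(α); m is reducible.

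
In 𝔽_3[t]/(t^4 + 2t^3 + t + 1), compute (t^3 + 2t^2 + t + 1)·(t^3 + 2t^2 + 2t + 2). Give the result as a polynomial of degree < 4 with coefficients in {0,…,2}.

Multiply in 𝔽_3[t]: (t^3 + 2t^2 + t + 1)·(t^3 + 2t^2 + 2t + 2) = t^6 + t^5 + t^4 + 2t^2 + t + 2.
Reduce using t^4 ≡ t^3 + 2t + 2 (mod t^4 + 2t^3 + t + 1).
Reduced: 2t^3 + 2t^2 + 2t + 2.

2t^3 + 2t^2 + 2t + 2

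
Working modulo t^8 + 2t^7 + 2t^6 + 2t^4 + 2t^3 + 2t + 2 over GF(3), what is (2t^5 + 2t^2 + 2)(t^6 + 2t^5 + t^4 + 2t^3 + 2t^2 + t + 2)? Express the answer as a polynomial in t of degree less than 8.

Multiply in GF(3)[t]: (2t^5 + 2t^2 + 2)·(t^6 + 2t^5 + t^4 + 2t^3 + 2t^2 + t + 2) = 2t^11 + t^10 + 2t^9 + 2t^7 + 2t^2 + 2t + 1.
Reduce using t^8 ≡ t^7 + t^6 + t^4 + t^3 + t + 1 (mod t^8 + 2t^7 + 2t^6 + 2t^4 + 2t^3 + 2t + 2).
Reduced: t^5 + t^4 + t + 2.

t^5 + t^4 + t + 2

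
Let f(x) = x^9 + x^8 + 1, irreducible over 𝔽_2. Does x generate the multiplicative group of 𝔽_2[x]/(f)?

|GF(2^9)^×| = 2^9 − 1 = 511. Prime factorization: 511 = 7·73.
f is primitive ⇔ x has order 511 in GF(2)[x]/(f), i.e. x^(511/q) ≠ 1 for each prime q | 511.
x^(73) mod f = 1
x^(7) mod f = x^7.
Since x^(73) = 1, the order of x divides 73 < 511; not primitive.

No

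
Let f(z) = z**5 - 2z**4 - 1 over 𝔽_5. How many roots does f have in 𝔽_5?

1

Evaluate at each of the 5 elements of 𝔽_5:
f(0) = 4; f(1) = 3; f(2) = 4; f(3) = 0 → root; f(4) = 1.
Roots: {3}.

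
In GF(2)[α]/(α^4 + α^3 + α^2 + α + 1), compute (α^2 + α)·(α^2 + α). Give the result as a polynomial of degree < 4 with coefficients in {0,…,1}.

α^3 + α + 1

Multiply in GF(2)[α]: (α^2 + α)·(α^2 + α) = α^4 + α^2.
Reduce using α^4 ≡ α^3 + α^2 + α + 1 (mod α^4 + α^3 + α^2 + α + 1).
Reduced: α^3 + α + 1.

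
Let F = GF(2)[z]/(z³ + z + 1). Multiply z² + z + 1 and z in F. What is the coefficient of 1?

1

Multiply in GF(2)[z]: (z² + z + 1)·(z) = z³ + z² + z.
Reduce using z³ ≡ z + 1 (mod z³ + z + 1).
Reduced: z² + 1.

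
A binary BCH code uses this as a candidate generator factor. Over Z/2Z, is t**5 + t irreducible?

No

Write h(t) = t**5 + t.
Check for roots in Z/2Z: h(0) = 0 → root; h(1) = 0 → root.
h(0) = 0, so (t) divides h(t); h is reducible.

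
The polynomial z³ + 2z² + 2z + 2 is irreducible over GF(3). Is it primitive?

No

Write f(z) = z³ + 2z² + 2z + 2.
|GF(3^3)^×| = 3^3 − 1 = 26. Prime factorization: 26 = 2·13.
f is primitive ⇔ z has order 26 in GF(3)[z]/(f), i.e. z^(26/q) ≠ 1 for each prime q | 26.
z^(13) mod f = 1
z^(2) mod f = z².
Since z^(13) = 1, the order of z divides 13 < 26; not primitive.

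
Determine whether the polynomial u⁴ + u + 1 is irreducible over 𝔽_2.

Yes

Write P(u) = u⁴ + u + 1.
Check for roots in 𝔽_2: P(0) = 1; P(1) = 1.
No roots, so no linear factors.
Monic irreducibles of degree 2 over GF(2): u² + u + 1.
None of them divide P (all give nonzero remainder).
No irreducible factor of degree ≤ 2 exists, so P is irreducible over GF(2).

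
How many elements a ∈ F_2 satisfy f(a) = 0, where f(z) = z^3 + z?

2

Evaluate at each of the 2 elements of F_2:
f(0) = 0 → root; f(1) = 0 → root.
Roots: {0, 1}.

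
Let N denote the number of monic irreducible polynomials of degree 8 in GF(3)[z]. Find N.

By the necklace-counting formula, N_3(8) = (1/8) Σ_{d|8} μ(8/d)·3^d.
Divisors of 8: 1, 2, 4, 8; μ(8/d) for each: 0, 0, -1, 1.
Σ = − 3^4 + 3^8 = 6480.
N = 6480/8 = 810.

810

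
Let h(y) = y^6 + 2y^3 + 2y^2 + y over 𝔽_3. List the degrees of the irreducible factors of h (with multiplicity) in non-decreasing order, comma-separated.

1, 1, 1, 1, 2

Roots in 𝔽_3: h(0) = 0 → root; h(1) = 0 → root; h(2) = 0 → root.
Linear factors from roots: (y), (y + 2), (y + 1).
Complete factorization: h(y) = (y)·(y + 2)·(y + 1)^2·(y^2 + 2y + 2).
Factor degrees with multiplicity: 1 + 1 + 1 + 1 + 2 = 6.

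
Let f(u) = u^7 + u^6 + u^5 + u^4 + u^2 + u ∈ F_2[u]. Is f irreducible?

Check for roots in F_2: f(0) = 0 → root; f(1) = 0 → root.
f(0) = 0, so (u) divides f(u); f is reducible.

No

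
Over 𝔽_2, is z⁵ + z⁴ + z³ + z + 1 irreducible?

Write P(z) = z⁵ + z⁴ + z³ + z + 1.
Check for roots in 𝔽_2: P(0) = 1; P(1) = 1.
No roots, so no linear factors.
Monic irreducibles of degree 2 over GF(2): z² + z + 1.
None of them divide P (all give nonzero remainder).
No irreducible factor of degree ≤ 2 exists, so P is irreducible over GF(2).

Yes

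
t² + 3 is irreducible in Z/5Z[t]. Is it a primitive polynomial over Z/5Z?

Write f(t) = t² + 3.
|GF(5^2)^×| = 5^2 − 1 = 24. Prime factorization: 24 = 2^3·3.
f is primitive ⇔ t has order 24 in GF(5)[t]/(f), i.e. t^(24/q) ≠ 1 for each prime q | 24.
t^(12) mod f = 4.
t^(8) mod f = 1
Since t^(8) = 1, the order of t divides 8 < 24; not primitive.

No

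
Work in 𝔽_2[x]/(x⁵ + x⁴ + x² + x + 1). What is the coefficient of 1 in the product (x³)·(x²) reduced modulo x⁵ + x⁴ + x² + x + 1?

Multiply in 𝔽_2[x]: (x³)·(x²) = x⁵.
Reduce using x⁵ ≡ x⁴ + x² + x + 1 (mod x⁵ + x⁴ + x² + x + 1).
Reduced: x⁴ + x² + x + 1.

1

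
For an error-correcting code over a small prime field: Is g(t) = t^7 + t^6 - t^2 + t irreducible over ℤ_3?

No

Check for roots in ℤ_3: g(0) = 0 → root; g(1) = 2; g(2) = 1.
g(0) = 0, so (t) divides g(t); g is reducible.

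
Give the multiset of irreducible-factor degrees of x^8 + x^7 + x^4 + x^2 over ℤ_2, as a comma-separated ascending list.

1, 1, 1, 2, 3

Write g(x) = x^8 + x^7 + x^4 + x^2.
Roots in ℤ_2: g(0) = 0 → root; g(1) = 0 → root.
Linear factors from roots: (x), (x + 1).
Complete factorization: g(x) = (x + 1)·(x)^2·(x^2 + x + 1)·(x^3 + x^2 + 1).
Factor degrees with multiplicity: 1 + 1 + 1 + 2 + 3 = 8.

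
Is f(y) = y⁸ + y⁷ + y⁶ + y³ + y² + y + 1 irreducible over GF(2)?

Yes

Check for roots in GF(2): f(0) = 1; f(1) = 1.
No roots, so no linear factors.
Monic irreducibles of degree 2 over GF(2): y² + y + 1.
None of them divide f (all give nonzero remainder).
Monic irreducibles of degree 3 over GF(2): y³ + y + 1, y³ + y² + 1.
None of them divide f (all give nonzero remainder).
Monic irreducibles of degree 4 over GF(2): y⁴ + y + 1, y⁴ + y³ + 1, y⁴ + y³ + y² + y + 1.
None of them divide f (all give nonzero remainder).
No irreducible factor of degree ≤ 4 exists, so f is irreducible over GF(2).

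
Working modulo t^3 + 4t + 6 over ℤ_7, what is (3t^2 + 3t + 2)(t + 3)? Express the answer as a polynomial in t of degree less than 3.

Multiply in ℤ_7[t]: (3t^2 + 3t + 2)·(t + 3) = 3t^3 + 5t^2 + 4t + 6.
Reduce using t^3 ≡ 3t + 1 (mod t^3 + 4t + 6).
Reduced: 5t^2 + 6t + 2.

5t^2 + 6t + 2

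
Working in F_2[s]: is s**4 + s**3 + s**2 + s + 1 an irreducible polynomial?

Write m(s) = s**4 + s**3 + s**2 + s + 1.
Check for roots in F_2: m(0) = 1; m(1) = 1.
No roots, so no linear factors.
Monic irreducibles of degree 2 over GF(2): s**2 + s + 1.
None of them divide m (all give nonzero remainder).
No irreducible factor of degree ≤ 2 exists, so m is irreducible over GF(2).

Yes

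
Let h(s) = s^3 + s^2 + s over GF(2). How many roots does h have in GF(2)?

Evaluate at each of the 2 elements of GF(2):
h(0) = 0 → root; h(1) = 1.
Roots: {0}.

1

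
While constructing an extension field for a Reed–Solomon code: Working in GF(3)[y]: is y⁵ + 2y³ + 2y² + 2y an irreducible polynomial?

No

Write P(y) = y⁵ + 2y³ + 2y² + 2y.
Check for roots in GF(3): P(0) = 0 → root; P(1) = 1; P(2) = 0 → root.
P(0) = 0, so (y) divides P(y); P is reducible.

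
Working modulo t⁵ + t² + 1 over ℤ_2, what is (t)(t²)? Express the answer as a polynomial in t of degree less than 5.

Multiply in ℤ_2[t]: (t)·(t²) = t³.
Reduced: t³.

t^3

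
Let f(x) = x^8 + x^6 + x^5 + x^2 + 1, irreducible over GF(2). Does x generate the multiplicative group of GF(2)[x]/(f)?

|GF(2^8)^×| = 2^8 − 1 = 255. Prime factorization: 255 = 3·5·17.
f is primitive ⇔ x has order 255 in GF(2)[x]/(f), i.e. x^(255/q) ≠ 1 for each prime q | 255.
x^(85) mod f = x^7 + x^3 + 1.
x^(51) mod f = x^6 + x^5 + 1.
x^(15) mod f = x^7 + x^6 + x^5 + x^4 + x^2 + x + 1.
None equal 1, so x has full order 255; f is primitive.

Yes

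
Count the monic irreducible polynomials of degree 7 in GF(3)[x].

312

x^(3^7) − x is the product of all monic irreducibles of degree dividing 7; Möbius inversion gives N = (1/7) Σ μ(7/d)·3^d.
Divisors of 7: 1, 7; μ(7/d) for each: -1, 1.
Σ = − 3^1 + 3^7 = 2184.
N = 2184/7 = 312.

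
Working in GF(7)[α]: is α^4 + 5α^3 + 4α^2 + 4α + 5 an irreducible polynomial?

Write P(α) = α^4 + 5α^3 + 4α^2 + 4α + 5.
Check for roots in GF(7): P(0) = 5; P(1) = 5; P(2) = 1; P(3) = 3; P(4) = 3; P(5) = 3; P(6) = 1.
No roots, so no linear factors.
Degree-2 irreducible divisors: test the 21 monic irreducibles of degree 2 over GF(7).
None of them divide P (all give nonzero remainder).
No irreducible factor of degree ≤ 2 exists, so P is irreducible over GF(7).

Yes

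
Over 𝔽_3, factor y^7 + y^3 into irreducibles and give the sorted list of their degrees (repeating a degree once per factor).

1, 1, 1, 2, 2

Write h(y) = y^7 + y^3.
Roots in 𝔽_3: h(0) = 0 → root; h(1) = 2; h(2) = 1.
Linear factors from roots: (y).
Complete factorization: h(y) = (y)^3·(y^2 + y + 2)·(y^2 + 2y + 2).
Factor degrees with multiplicity: 1 + 1 + 1 + 2 + 2 = 7.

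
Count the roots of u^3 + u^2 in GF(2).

Write f(u) = u^3 + u^2.
Evaluate at each of the 2 elements of GF(2):
f(0) = 0 → root; f(1) = 0 → root.
Roots: {0, 1}.

2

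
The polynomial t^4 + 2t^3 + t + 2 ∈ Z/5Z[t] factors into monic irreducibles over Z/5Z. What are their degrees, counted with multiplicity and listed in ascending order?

1, 1, 2

Write g(t) = t^4 + 2t^3 + t + 2.
Roots in Z/5Z: g(0) = 2; g(1) = 1; g(2) = 1; g(3) = 0 → root; g(4) = 0 → root.
Linear factors from roots: (t + 2), (t + 1).
Complete factorization: g(t) = (t + 1)·(t + 2)·(t^2 + 4t + 1).
Factor degrees with multiplicity: 1 + 1 + 2 = 4.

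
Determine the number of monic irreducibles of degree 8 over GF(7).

720300

The number of monic irreducibles of degree 8 over GF(7) is (1/8)·Σ_{d∣8} μ(8/d) 7^d.
Divisors of 8: 1, 2, 4, 8; μ(8/d) for each: 0, 0, -1, 1.
Σ = − 7^4 + 7^8 = 5762400.
N = 5762400/8 = 720300.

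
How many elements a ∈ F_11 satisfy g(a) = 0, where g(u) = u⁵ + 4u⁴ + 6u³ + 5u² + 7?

5

Evaluate at each of the 11 elements of F_11:
g(0) = 7; g(1) = 1; g(2) = 6; g(3) = 0 → root; g(4) = 0 → root; g(5) = 6; g(6) = 0 → root; g(7) = 0 → root; g(8) = 4; g(9) = 0 → root; g(10) = 9.
Roots: {3, 4, 6, 7, 9}.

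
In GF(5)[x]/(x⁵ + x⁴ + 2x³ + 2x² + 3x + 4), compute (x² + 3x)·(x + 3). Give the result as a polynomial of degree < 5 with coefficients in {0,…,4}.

Multiply in GF(5)[x]: (x² + 3x)·(x + 3) = x³ + x² + 4x.
Reduced: x³ + x² + 4x.

x^3 + x^2 + 4x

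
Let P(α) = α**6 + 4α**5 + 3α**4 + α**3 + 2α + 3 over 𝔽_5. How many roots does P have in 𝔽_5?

Evaluate at each of the 5 elements of 𝔽_5:
P(0) = 3; P(1) = 4; P(2) = 0 → root; P(3) = 0 → root; P(4) = 0 → root.
Roots: {2, 3, 4}.

3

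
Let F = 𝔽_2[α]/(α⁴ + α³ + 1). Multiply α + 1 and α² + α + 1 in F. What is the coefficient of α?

Multiply in 𝔽_2[α]: (α + 1)·(α² + α + 1) = α³ + 1.
Reduced: α³ + 1.

0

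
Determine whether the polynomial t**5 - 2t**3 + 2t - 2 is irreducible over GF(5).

Write g(t) = t**5 - 2t**3 + 2t - 2.
Check for roots in GF(5): g(0) = 3; g(1) = 4; g(2) = 3; g(3) = 3; g(4) = 2.
No roots, so no linear factors.
Degree-2 irreducible divisors: test the 10 monic irreducibles of degree 2 over GF(5).
None of them divide g (all give nonzero remainder).
No irreducible factor of degree ≤ 2 exists, so g is irreducible over GF(5).

Yes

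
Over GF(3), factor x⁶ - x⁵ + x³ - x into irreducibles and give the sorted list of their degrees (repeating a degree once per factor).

Write f(x) = x⁶ - x⁵ + x³ - x.
Roots in GF(3): f(0) = 0 → root; f(1) = 0 → root; f(2) = 2.
Linear factors from roots: (x), (x - 1).
Complete factorization: f(x) = (x)·(x - 1)^2·(x³ + x² + x - 1).
Factor degrees with multiplicity: 1 + 1 + 1 + 3 = 6.

1, 1, 1, 3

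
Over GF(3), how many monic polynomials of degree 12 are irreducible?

44220

By the necklace-counting formula, N_3(12) = (1/12) Σ_{d|12} μ(12/d)·3^d.
Divisors of 12: 1, 2, 3, 4, 6, 12; μ(12/d) for each: 0, 1, 0, -1, -1, 1.
Σ = 3^2 − 3^4 − 3^6 + 3^12 = 530640.
N = 530640/12 = 44220.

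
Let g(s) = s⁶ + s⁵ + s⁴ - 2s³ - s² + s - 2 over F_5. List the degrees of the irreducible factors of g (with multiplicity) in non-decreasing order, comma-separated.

Roots in F_5: g(0) = 3; g(1) = 4; g(2) = 2; g(3) = 1; g(4) = 4.
Complete factorization: g(s) = (s⁶ + s⁵ + s⁴ - 2s³ - s² + s - 2).
Factor degrees with multiplicity: 6 = 6.

6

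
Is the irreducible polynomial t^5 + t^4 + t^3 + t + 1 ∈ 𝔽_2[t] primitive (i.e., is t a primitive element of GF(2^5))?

Yes

Write f(t) = t^5 + t^4 + t^3 + t + 1.
|GF(2^5)^×| = 2^5 − 1 = 31. Prime factorization: 31 = 31.
f is primitive ⇔ t has order 31 in GF(2)[t]/(f), i.e. t^(31/q) ≠ 1 for each prime q | 31.
t^(1) mod f = t.
None equal 1, so t has full order 31; f is primitive.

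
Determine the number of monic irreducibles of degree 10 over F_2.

99

By the necklace-counting formula, N_2(10) = (1/10) Σ_{d|10} μ(10/d)·2^d.
Divisors of 10: 1, 2, 5, 10; μ(10/d) for each: 1, -1, -1, 1.
Σ = 2^1 − 2^2 − 2^5 + 2^10 = 990.
N = 990/10 = 99.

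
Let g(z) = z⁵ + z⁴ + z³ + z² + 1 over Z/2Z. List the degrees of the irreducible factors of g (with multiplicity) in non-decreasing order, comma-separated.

5

Roots in Z/2Z: g(0) = 1; g(1) = 1.
Complete factorization: g(z) = (z⁵ + z⁴ + z³ + z² + 1).
Factor degrees with multiplicity: 5 = 5.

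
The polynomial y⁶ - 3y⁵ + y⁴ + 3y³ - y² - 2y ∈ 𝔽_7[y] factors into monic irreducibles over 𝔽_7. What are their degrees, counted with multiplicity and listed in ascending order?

Write f(y) = y⁶ - 3y⁵ + y⁴ + 3y³ - y² - 2y.
Linear factors from roots: (y), (y - 2), (y - 3).
Complete factorization: f(y) = (y)·(y - 3)·(y - 2)^2·(y² - 3y - 1).
Factor degrees with multiplicity: 1 + 1 + 1 + 1 + 2 = 6.

1, 1, 1, 1, 2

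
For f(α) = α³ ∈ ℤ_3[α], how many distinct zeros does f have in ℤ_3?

1

Evaluate at each of the 3 elements of ℤ_3:
f(0) = 0 → root; f(1) = 1; f(2) = 2.
Roots: {0}.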